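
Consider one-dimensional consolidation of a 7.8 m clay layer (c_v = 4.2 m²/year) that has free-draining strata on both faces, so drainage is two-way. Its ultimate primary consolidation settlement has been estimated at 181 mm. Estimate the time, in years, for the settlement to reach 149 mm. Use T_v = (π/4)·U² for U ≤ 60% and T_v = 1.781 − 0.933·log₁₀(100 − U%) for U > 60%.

Drainage path length: H_d = H/2 = 3.9 m (double drainage).
U = S(t)/S_ult = 149/181 = 0.8232.
U > 60%: T_v = 1.781 − 0.933·log₁₀(100 − 82.32) = 0.61711.
t = T_v·H_d²/c_v = 0.61711×3.9²/4.2 = 2.235 years.

t ≈ 2.23 years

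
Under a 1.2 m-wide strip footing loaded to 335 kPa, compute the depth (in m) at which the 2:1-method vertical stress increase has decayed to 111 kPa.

2:1 spreading — at depth z the loaded area has grown by z in each plan dimension:
qB/(B+z) = Δσ_z ⇒ z = qB/Δσ_z − B = 335×1.2/111 − 1.2 = 2.422 m

z ≈ 2.42 m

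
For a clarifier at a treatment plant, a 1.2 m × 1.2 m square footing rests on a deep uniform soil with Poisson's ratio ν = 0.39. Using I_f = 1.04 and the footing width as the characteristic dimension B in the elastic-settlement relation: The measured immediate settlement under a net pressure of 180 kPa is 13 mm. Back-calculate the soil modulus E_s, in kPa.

S_e = q·B·(1−ν²)/E_s · I_f  ⇒  E_s = q·B·(1−ν²)·I_f / S_e.
E_s = 180 × 1.2 × 0.8479 × 1.04 / 0.013 = 14650 kPa

E_s ≈ 14700 kPa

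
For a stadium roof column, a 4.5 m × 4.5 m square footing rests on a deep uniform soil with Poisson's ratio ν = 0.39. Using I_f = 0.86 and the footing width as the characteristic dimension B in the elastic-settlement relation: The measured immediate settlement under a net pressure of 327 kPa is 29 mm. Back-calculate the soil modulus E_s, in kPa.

E_s ≈ 37000 kPa

S_e = q·B·(1−ν²)/E_s · I_f  ⇒  E_s = q·B·(1−ν²)·I_f / S_e.
E_s = 327 × 4.5 × 0.8479 × 0.86 / 0.029 = 37000 kPa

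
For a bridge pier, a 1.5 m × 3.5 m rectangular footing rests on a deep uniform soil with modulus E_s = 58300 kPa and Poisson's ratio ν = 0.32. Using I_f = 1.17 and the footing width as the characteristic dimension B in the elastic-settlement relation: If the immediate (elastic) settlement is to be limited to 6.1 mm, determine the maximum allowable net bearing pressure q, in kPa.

S_e = q·B·(1−ν²)/E_s · I_f  ⇒  q = S_e·E_s / (B·(1−ν²)·I_f).
q = 0.0061 × 58300 / (1.5 × 0.8976 × 1.17) = 225.8 kPa

q ≈ 226 kPa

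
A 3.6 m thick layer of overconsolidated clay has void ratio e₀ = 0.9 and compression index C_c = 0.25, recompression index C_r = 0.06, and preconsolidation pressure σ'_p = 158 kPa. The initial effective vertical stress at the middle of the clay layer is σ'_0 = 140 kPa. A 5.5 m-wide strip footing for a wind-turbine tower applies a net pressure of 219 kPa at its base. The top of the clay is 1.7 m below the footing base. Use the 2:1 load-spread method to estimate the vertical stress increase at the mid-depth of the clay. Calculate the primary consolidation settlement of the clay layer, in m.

Mid-depth of clay below the footing base: z = 1.7 + 3.6/2 = 3.5 m.
Stress increase at mid-clay by the 2:1 spreading method:
Δσ = qB/(B+z) = 219×5.5/(5.5+3.5) = 133.83 kPa
Final effective stress: σ'_f = 140 + 133.83 = 273.83 kPa.
σ'_f = 273.83 > σ'_p = 158 kPa, so the stress path crosses the preconsolidation pressure — recompression up to σ'_p, then virgin compression beyond:
S_c = H/(1+e₀)·[C_r·log₁₀(σ'_p/σ'_0) + C_c·log₁₀(σ'_f/σ'_p)]
    = 3.6/1.9 × [0.06×log₁₀(158/140) + 0.25×log₁₀(273.83/158)]
    = 1.8947 × [0.0031517 + 0.059706] = 0.1191 m

S_c ≈ 0.119 m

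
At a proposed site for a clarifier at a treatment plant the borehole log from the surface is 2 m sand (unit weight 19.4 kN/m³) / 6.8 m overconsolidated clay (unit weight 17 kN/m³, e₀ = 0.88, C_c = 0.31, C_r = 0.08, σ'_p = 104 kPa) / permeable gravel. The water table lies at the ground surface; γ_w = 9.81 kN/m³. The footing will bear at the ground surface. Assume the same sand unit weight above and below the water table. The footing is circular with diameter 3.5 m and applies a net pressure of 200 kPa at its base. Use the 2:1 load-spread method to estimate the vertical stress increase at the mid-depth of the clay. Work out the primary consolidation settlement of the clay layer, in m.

Mid-depth of clay below the ground surface: z = 2 + 6.8/2 = 5.4 m.
Total vertical stress at mid-clay: σ_v = 19.4×2 + 17×3.4 = 96.6 kPa.
Pore pressure: u = 9.81×(5.4 − 0) = 52.974 kPa.
Initial effective stress: σ'_0 = σ_v − u = 96.6 − 52.974 = 43.626 kPa.
Stress increase at mid-clay by the 2:1 spreading method:
Δσ ≈ qD²/(D+z)² = 200×3.5²/(3.5+5.4)² = 30.93 kPa
Final effective stress: σ'_f = 43.626 + 30.93 = 74.556 kPa.
σ'_f = 74.556 ≤ σ'_p = 104 kPa, so the clay remains overconsolidated and only the recompression index applies:
S_c = C_r·H/(1+e₀)·log₁₀(σ'_f/σ'_0) = 0.08×6.8/1.88×log₁₀(74.556/43.626)
    = 0.28936 × 0.23274 = 0.06735 m

S_c ≈ 0.0673 m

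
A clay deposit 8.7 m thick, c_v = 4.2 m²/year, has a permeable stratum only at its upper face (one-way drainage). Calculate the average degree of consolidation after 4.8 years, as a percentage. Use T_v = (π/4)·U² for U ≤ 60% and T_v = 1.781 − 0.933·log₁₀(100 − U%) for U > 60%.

U ≈ 58.2 %

Drainage path length: H_d = H = 8.7 m (single drainage).
T_v = c_v·t/H_d² = 4.2×4.8/8.7² = 0.26635.
T_v = 0.26635 corresponds to the U ≤ 60% branch:
U = √(4T_v/π) = 0.5823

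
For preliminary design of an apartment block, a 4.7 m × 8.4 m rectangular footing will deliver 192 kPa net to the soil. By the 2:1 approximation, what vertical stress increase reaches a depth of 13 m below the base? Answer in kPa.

Δσ_z ≈ 20 kPa

By the 2:1 method the load spreads at 1 horizontal : 2 vertical, so at depth z the loaded area has grown by z in each plan dimension:
Δσ = qBL/((B+z)(L+z)) = 192×4.7×8.4/((4.7+13)(8.4+13)) = 20.012 kPa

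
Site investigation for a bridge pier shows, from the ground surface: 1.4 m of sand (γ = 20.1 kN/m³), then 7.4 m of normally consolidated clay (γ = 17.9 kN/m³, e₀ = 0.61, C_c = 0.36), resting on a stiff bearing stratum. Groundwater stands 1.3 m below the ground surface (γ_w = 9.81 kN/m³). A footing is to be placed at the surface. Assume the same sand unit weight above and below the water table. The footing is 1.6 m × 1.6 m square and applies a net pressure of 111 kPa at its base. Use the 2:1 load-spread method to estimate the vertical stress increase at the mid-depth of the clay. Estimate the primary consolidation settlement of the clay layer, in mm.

S_c ≈ 75.6 mm

Mid-depth of clay below the ground surface: z = 1.4 + 7.4/2 = 5.1 m.
Total vertical stress at mid-clay: σ_v = 20.1×1.4 + 17.9×3.7 = 94.37 kPa.
Pore pressure: u = 9.81×(5.1 − 1.3) = 37.278 kPa.
Initial effective stress: σ'_0 = σ_v − u = 94.37 − 37.278 = 57.092 kPa.
Stress increase at mid-clay by the 2:1 spreading method:
Δσ = qBL/((B+z)(L+z)) = 111×1.6×1.6/((1.6+5.1)(1.6+5.1)) = 6.3301 kPa
Final effective stress: σ'_f = σ'_0 + Δσ = 57.092 + 6.3301 = 63.422 kPa.
Normally consolidated clay, so the full stress increment lies on the virgin compression line:
S_c = C_c·H/(1+e₀)·log₁₀(σ'_f/σ'_0) = 0.36×7.4/(1+0.61)×log₁₀(63.422/57.092)
    = 1.6547 × 0.045665 = 0.07556 m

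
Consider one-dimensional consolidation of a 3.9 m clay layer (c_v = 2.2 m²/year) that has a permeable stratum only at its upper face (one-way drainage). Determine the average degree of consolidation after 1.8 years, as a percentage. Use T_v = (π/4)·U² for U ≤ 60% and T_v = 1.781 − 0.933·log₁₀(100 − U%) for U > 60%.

Drainage path length: H_d = H = 3.9 m (single drainage).
T_v = c_v·t/H_d² = 2.2×1.8/3.9² = 0.26036.
T_v = 0.26036 corresponds to the U ≤ 60% branch:
U = √(4T_v/π) = 0.5758

U ≈ 57.6 %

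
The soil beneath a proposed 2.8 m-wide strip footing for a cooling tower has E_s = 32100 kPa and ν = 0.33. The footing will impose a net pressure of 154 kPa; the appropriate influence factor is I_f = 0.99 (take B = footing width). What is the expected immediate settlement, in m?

S_e ≈ 0.0119 m

Immediate (elastic) settlement: S_e = q·B·(1−ν²)/E_s · I_f.
S_e = 154 × 2.8 × (1 − 0.33²) / 32100 × 0.99
    = 154 × 2.8 × 0.8911 / 32100 × 0.99
    = 0.01185 m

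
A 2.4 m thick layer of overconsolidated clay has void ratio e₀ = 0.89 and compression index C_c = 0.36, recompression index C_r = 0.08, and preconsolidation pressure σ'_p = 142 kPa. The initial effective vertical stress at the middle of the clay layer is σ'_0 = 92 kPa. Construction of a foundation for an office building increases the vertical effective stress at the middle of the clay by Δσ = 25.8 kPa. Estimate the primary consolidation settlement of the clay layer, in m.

Final effective stress: σ'_f = 92 + 25.8 = 117.8 kPa.
σ'_f = 117.8 ≤ σ'_p = 142 kPa, so the clay remains overconsolidated and only the recompression index applies:
S_c = C_r·H/(1+e₀)·log₁₀(σ'_f/σ'_0) = 0.08×2.4/1.89×log₁₀(117.8/92)
    = 0.10158 × 0.10736 = 0.01091 m

S_c ≈ 0.0109 m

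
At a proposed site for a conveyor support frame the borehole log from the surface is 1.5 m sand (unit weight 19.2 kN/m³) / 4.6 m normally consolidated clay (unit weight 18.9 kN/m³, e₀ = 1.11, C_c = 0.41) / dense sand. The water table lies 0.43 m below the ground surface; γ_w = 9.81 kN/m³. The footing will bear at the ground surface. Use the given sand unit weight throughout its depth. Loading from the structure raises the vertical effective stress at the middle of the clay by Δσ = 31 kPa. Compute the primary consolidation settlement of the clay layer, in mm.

Mid-depth of clay below the ground surface: z = 1.5 + 4.6/2 = 3.8 m.
Total vertical stress at mid-clay: σ_v = 19.2×1.5 + 18.9×2.3 = 72.27 kPa.
Pore pressure: u = 9.81×(3.8 − 0.43) = 33.06 kPa.
Initial effective stress: σ'_0 = σ_v − u = 72.27 − 33.06 = 39.21 kPa.
Final effective stress: σ'_f = σ'_0 + Δσ = 39.21 + 31 = 70.21 kPa.
Normally consolidated clay, so the full stress increment lies on the virgin compression line:
S_c = C_c·H/(1+e₀)·log₁₀(σ'_f/σ'_0) = 0.41×4.6/(1+1.11)×log₁₀(70.21/39.21)
    = 0.89384 × 0.253 = 0.2261 m

S_c ≈ 226 mm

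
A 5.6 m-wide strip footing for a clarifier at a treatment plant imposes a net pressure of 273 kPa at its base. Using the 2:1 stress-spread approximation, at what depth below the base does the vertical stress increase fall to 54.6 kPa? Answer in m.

2:1 spreading — at depth z the loaded area has grown by z in each plan dimension:
qB/(B+z) = Δσ_z ⇒ z = qB/Δσ_z − B = 273×5.6/54.6 − 5.6 = 22.4 m

z ≈ 22.4 m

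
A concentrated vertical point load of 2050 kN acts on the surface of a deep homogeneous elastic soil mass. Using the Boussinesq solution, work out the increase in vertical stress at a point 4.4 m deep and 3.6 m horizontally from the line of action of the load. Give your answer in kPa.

Δσ_z ≈ 14 kPa

Boussinesq vertical stress below a point load on an elastic half-space:
Δσ_z = 3P/(2πz²) · [1 + (r/z)²]^(−5/2)
r/z = 3.6/4.4 = 0.81818; [1+(r/z)²]^(−5/2) = 0.27771.
Δσ_z = 3×2050/(2π×4.4²) × 0.27771 = 50.558 × 0.27771 = 14.04 kPa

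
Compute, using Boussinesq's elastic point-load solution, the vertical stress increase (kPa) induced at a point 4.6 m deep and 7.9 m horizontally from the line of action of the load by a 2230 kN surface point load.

Δσ_z ≈ 1.62 kPa

Boussinesq vertical stress below a point load on an elastic half-space:
Δσ_z = 3P/(2πz²) · [1 + (r/z)²]^(−5/2)
r/z = 7.9/4.6 = 1.7174; [1+(r/z)²]^(−5/2) = 0.03226.
Δσ_z = 3×2230/(2π×4.6²) × 0.03226 = 50.319 × 0.03226 = 1.623 kPa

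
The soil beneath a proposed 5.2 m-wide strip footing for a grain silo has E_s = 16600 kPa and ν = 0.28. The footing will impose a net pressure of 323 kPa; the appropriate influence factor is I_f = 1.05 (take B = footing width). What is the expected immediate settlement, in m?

S_e ≈ 0.0979 m

Immediate (elastic) settlement: S_e = q·B·(1−ν²)/E_s · I_f.
S_e = 323 × 5.2 × (1 − 0.28²) / 16600 × 1.05
    = 323 × 5.2 × 0.9216 / 16600 × 1.05
    = 0.09791 m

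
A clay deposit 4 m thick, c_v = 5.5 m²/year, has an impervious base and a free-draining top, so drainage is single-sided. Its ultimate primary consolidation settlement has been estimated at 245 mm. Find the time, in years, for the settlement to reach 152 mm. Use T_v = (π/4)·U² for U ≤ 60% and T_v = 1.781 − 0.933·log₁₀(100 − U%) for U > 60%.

Drainage path length: H_d = H = 4 m (single drainage).
U = S(t)/S_ult = 152/245 = 0.6204.
U > 60%: T_v = 1.781 − 0.933·log₁₀(100 − 62.041) = 0.3075.
t = T_v·H_d²/c_v = 0.3075×4²/5.5 = 0.8945 years.

t ≈ 0.895 years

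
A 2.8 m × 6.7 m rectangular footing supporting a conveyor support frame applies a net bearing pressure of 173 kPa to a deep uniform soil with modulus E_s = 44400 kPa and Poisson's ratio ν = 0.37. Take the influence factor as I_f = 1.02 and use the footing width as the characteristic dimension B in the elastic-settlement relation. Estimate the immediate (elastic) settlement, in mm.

S_e ≈ 9.6 mm

Immediate (elastic) settlement: S_e = q·B·(1−ν²)/E_s · I_f.
S_e = 173 × 2.8 × (1 − 0.37²) / 44400 × 1.02
    = 173 × 2.8 × 0.8631 / 44400 × 1.02
    = 0.009605 m = 9.605 mm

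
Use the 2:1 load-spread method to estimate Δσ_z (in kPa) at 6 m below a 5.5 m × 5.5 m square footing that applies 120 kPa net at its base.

By the 2:1 method the load spreads at 1 horizontal : 2 vertical, so at depth z the loaded area has grown by z in each plan dimension:
Δσ = qBL/((B+z)(L+z)) = 120×5.5×5.5/((5.5+6)(5.5+6)) = 27.448 kPa

Δσ_z ≈ 27.4 kPa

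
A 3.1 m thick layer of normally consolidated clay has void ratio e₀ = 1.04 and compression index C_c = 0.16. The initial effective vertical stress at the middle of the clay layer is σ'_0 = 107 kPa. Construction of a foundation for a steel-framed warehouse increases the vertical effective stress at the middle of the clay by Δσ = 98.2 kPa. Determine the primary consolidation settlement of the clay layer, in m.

Final effective stress: σ'_f = σ'_0 + Δσ = 107 + 98.2 = 205.2 kPa.
Normally consolidated clay, so the full stress increment lies on the virgin compression line:
S_c = C_c·H/(1+e₀)·log₁₀(σ'_f/σ'_0) = 0.16×3.1/(1+1.04)×log₁₀(205.2/107)
    = 0.24314 × 0.28279 = 0.06876 m

S_c ≈ 0.0688 m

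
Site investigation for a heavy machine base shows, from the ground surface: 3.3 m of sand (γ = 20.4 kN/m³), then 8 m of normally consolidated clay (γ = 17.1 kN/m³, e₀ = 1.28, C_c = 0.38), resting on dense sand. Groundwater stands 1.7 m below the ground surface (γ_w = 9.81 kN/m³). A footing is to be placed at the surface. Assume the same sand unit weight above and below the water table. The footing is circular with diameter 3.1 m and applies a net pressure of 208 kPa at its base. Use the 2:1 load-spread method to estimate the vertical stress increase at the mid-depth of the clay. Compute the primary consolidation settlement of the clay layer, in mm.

S_c ≈ 119 mm

Mid-depth of clay below the ground surface: z = 3.3 + 8/2 = 7.3 m.
Total vertical stress at mid-clay: σ_v = 20.4×3.3 + 17.1×4 = 135.72 kPa.
Pore pressure: u = 9.81×(7.3 − 1.7) = 54.936 kPa.
Initial effective stress: σ'_0 = σ_v − u = 135.72 − 54.936 = 80.784 kPa.
Stress increase at mid-clay by the 2:1 spreading method:
Δσ ≈ qD²/(D+z)² = 208×3.1²/(3.1+7.3)² = 18.481 kPa
Final effective stress: σ'_f = σ'_0 + Δσ = 80.784 + 18.481 = 99.265 kPa.
Normally consolidated clay, so the full stress increment lies on the virgin compression line:
S_c = C_c·H/(1+e₀)·log₁₀(σ'_f/σ'_0) = 0.38×8/(1+1.28)×log₁₀(99.265/80.784)
    = 1.3333 × 0.089471 = 0.1193 m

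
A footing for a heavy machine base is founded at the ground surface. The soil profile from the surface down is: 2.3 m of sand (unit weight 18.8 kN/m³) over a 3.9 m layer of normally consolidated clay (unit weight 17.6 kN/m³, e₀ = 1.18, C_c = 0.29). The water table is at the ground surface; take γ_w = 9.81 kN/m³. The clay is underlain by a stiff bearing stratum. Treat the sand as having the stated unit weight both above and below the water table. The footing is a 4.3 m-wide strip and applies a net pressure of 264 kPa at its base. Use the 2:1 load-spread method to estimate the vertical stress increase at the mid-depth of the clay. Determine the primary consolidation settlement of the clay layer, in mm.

S_c ≈ 349 mm

Mid-depth of clay below the ground surface: z = 2.3 + 3.9/2 = 4.25 m.
Total vertical stress at mid-clay: σ_v = 18.8×2.3 + 17.6×1.95 = 77.56 kPa.
Pore pressure: u = 9.81×(4.25 − 0) = 41.693 kPa.
Initial effective stress: σ'_0 = σ_v − u = 77.56 − 41.693 = 35.867 kPa.
Stress increase at mid-clay by the 2:1 spreading method:
Δσ = qB/(B+z) = 264×4.3/(4.3+4.25) = 132.77 kPa
Final effective stress: σ'_f = σ'_0 + Δσ = 35.867 + 132.77 = 168.64 kPa.
Normally consolidated clay, so the full stress increment lies on the virgin compression line:
S_c = C_c·H/(1+e₀)·log₁₀(σ'_f/σ'_0) = 0.29×3.9/(1+1.18)×log₁₀(168.64/35.867)
    = 0.51881 × 0.67227 = 0.3488 m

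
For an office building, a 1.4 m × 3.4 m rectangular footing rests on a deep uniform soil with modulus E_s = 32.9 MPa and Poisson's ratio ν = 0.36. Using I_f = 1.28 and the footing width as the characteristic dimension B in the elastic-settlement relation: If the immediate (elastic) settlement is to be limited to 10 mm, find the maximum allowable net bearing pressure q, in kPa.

q ≈ 211 kPa

E_s = 32.9 MPa = 32900 kPa.
S_e = q·B·(1−ν²)/E_s · I_f  ⇒  q = S_e·E_s / (B·(1−ν²)·I_f).
q = 0.01 × 32900 / (1.4 × 0.8704 × 1.28) = 210.9 kPa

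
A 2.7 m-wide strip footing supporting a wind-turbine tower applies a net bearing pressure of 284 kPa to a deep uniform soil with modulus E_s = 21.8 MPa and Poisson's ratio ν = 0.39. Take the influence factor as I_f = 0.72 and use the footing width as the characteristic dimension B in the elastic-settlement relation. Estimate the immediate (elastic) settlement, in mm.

S_e ≈ 21.5 mm

Immediate (elastic) settlement: S_e = q·B·(1−ν²)/E_s · I_f.
E_s = 21.8 MPa = 21800 kPa.
S_e = 284 × 2.7 × (1 − 0.39²) / 21800 × 0.72
    = 284 × 2.7 × 0.8479 / 21800 × 0.72
    = 0.02147 m = 21.47 mm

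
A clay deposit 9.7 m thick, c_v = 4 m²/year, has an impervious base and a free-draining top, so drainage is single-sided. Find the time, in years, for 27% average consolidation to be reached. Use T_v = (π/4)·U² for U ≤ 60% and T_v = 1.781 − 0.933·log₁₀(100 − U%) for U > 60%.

t ≈ 1.35 years

Drainage path length: H_d = H = 9.7 m (single drainage).
U ≤ 60%: T_v = (π/4)·U² = (π/4)×0.27² = 0.057256.
t = T_v·H_d²/c_v = 0.057256×9.7²/4 = 1.347 years.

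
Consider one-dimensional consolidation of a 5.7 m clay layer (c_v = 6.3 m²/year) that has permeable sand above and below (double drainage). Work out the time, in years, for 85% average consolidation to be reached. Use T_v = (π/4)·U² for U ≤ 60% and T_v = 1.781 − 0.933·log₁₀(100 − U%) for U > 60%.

Drainage path length: H_d = H/2 = 2.85 m (double drainage).
U > 60%: T_v = 1.781 − 0.933·log₁₀(100 − 85) = 0.68371.
t = T_v·H_d²/c_v = 0.68371×2.85²/6.3 = 0.8815 years.

t ≈ 0.881 years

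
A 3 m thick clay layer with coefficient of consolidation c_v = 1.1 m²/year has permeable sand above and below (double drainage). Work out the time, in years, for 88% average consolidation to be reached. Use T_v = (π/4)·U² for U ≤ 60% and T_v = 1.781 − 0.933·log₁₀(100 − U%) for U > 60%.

t ≈ 1.58 years

Drainage path length: H_d = H/2 = 1.5 m (double drainage).
U > 60%: T_v = 1.781 − 0.933·log₁₀(100 − 88) = 0.77412.
t = T_v·H_d²/c_v = 0.77412×1.5²/1.1 = 1.583 years.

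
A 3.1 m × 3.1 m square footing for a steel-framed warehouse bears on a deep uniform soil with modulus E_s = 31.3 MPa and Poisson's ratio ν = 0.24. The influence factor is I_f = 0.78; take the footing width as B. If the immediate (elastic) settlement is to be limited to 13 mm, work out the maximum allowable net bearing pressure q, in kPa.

E_s = 31.3 MPa = 31300 kPa.
S_e = q·B·(1−ν²)/E_s · I_f  ⇒  q = S_e·E_s / (B·(1−ν²)·I_f).
q = 0.013 × 31300 / (3.1 × 0.9424 × 0.78) = 178.6 kPa

q ≈ 179 kPa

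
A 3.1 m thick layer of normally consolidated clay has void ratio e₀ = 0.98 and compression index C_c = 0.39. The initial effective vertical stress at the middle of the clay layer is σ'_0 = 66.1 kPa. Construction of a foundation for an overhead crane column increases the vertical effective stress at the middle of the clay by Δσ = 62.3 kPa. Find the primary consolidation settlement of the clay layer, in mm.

S_c ≈ 176 mm

Final effective stress: σ'_f = σ'_0 + Δσ = 66.1 + 62.3 = 128.4 kPa.
Normally consolidated clay, so the full stress increment lies on the virgin compression line:
S_c = C_c·H/(1+e₀)·log₁₀(σ'_f/σ'_0) = 0.39×3.1/(1+0.98)×log₁₀(128.4/66.1)
    = 0.61061 × 0.28836 = 0.1761 m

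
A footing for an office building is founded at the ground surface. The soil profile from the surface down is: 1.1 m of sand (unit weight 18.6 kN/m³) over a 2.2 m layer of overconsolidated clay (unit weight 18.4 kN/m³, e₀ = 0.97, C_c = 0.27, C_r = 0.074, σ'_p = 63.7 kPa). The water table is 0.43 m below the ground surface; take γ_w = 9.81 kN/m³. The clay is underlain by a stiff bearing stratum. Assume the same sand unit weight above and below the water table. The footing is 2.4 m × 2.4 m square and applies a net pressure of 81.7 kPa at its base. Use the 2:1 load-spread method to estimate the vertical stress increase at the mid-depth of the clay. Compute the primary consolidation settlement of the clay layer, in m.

S_c ≈ 0.024 m

Mid-depth of clay below the ground surface: z = 1.1 + 2.2/2 = 2.2 m.
Total vertical stress at mid-clay: σ_v = 18.6×1.1 + 18.4×1.1 = 40.7 kPa.
Pore pressure: u = 9.81×(2.2 − 0.43) = 17.364 kPa.
Initial effective stress: σ'_0 = σ_v − u = 40.7 − 17.364 = 23.336 kPa.
Stress increase at mid-clay by the 2:1 spreading method:
Δσ = qBL/((B+z)(L+z)) = 81.7×2.4×2.4/((2.4+2.2)(2.4+2.2)) = 22.24 kPa
Final effective stress: σ'_f = 23.336 + 22.24 = 45.576 kPa.
σ'_f = 45.576 ≤ σ'_p = 63.7 kPa, so the clay remains overconsolidated and only the recompression index applies:
S_c = C_r·H/(1+e₀)·log₁₀(σ'_f/σ'_0) = 0.074×2.2/1.97×log₁₀(45.576/23.336)
    = 0.082643 × 0.29071 = 0.02403 m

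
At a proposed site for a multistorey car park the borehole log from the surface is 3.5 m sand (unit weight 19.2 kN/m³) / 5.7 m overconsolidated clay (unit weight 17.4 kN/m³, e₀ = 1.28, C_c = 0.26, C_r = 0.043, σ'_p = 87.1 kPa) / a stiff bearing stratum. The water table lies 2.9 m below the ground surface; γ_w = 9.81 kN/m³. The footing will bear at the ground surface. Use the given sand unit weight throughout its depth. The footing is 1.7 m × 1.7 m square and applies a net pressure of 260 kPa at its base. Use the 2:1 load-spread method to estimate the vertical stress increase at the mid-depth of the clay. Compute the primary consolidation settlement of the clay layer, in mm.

Mid-depth of clay below the ground surface: z = 3.5 + 5.7/2 = 6.35 m.
Total vertical stress at mid-clay: σ_v = 19.2×3.5 + 17.4×2.85 = 116.79 kPa.
Pore pressure: u = 9.81×(6.35 − 2.9) = 33.845 kPa.
Initial effective stress: σ'_0 = σ_v − u = 116.79 − 33.845 = 82.945 kPa.
Stress increase at mid-clay by the 2:1 spreading method:
Δσ = qBL/((B+z)(L+z)) = 260×1.7×1.7/((1.7+6.35)(1.7+6.35)) = 11.595 kPa
Final effective stress: σ'_f = 82.945 + 11.595 = 94.54 kPa.
σ'_f = 94.54 > σ'_p = 87.1 kPa, so the stress path crosses the preconsolidation pressure — recompression up to σ'_p, then virgin compression beyond:
S_c = H/(1+e₀)·[C_r·log₁₀(σ'_p/σ'_0) + C_c·log₁₀(σ'_f/σ'_p)]
    = 5.7/2.28 × [0.043×log₁₀(87.1/82.945) + 0.26×log₁₀(94.54/87.1)]
    = 2.5 × [0.0009128 + 0.0092553] = 0.02542 m

S_c ≈ 25.4 mm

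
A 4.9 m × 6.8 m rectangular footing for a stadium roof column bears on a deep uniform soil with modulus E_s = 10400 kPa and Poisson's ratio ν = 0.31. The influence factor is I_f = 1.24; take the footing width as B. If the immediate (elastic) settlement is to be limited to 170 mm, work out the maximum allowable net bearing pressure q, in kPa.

S_e = q·B·(1−ν²)/E_s · I_f  ⇒  q = S_e·E_s / (B·(1−ν²)·I_f).
q = 0.17 × 10400 / (4.9 × 0.9039 × 1.24) = 321.9 kPa

q ≈ 322 kPa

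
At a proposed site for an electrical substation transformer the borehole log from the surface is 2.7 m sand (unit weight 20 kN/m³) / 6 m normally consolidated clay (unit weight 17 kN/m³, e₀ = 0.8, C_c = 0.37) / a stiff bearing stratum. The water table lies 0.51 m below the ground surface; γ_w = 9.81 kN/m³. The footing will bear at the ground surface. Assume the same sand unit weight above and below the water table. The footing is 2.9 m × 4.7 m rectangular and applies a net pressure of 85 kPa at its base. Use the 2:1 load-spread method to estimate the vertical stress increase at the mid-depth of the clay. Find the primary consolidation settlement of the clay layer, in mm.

S_c ≈ 115 mm

Mid-depth of clay below the ground surface: z = 2.7 + 6/2 = 5.7 m.
Total vertical stress at mid-clay: σ_v = 20×2.7 + 17×3 = 105 kPa.
Pore pressure: u = 9.81×(5.7 − 0.51) = 50.914 kPa.
Initial effective stress: σ'_0 = σ_v − u = 105 − 50.914 = 54.086 kPa.
Stress increase at mid-clay by the 2:1 spreading method:
Δσ = qBL/((B+z)(L+z)) = 85×2.9×4.7/((2.9+5.7)(4.7+5.7)) = 12.953 kPa
Final effective stress: σ'_f = σ'_0 + Δσ = 54.086 + 12.953 = 67.039 kPa.
Normally consolidated clay, so the full stress increment lies on the virgin compression line:
S_c = C_c·H/(1+e₀)·log₁₀(σ'_f/σ'_0) = 0.37×6/(1+0.8)×log₁₀(67.039/54.086)
    = 1.2333 × 0.093243 = 0.115 m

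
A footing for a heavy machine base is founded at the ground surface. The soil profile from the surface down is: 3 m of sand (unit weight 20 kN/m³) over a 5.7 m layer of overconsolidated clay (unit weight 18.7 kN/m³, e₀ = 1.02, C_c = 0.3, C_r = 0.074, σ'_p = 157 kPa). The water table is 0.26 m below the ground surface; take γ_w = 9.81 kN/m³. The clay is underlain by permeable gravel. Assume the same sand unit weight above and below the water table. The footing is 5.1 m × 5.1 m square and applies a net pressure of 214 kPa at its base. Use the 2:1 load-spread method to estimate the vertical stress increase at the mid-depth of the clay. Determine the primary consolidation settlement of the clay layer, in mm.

Mid-depth of clay below the ground surface: z = 3 + 5.7/2 = 5.85 m.
Total vertical stress at mid-clay: σ_v = 20×3 + 18.7×2.85 = 113.3 kPa.
Pore pressure: u = 9.81×(5.85 − 0.26) = 54.838 kPa.
Initial effective stress: σ'_0 = σ_v − u = 113.3 − 54.838 = 58.462 kPa.
Stress increase at mid-clay by the 2:1 spreading method:
Δσ = qBL/((B+z)(L+z)) = 214×5.1×5.1/((5.1+5.85)(5.1+5.85)) = 46.422 kPa
Final effective stress: σ'_f = 58.462 + 46.422 = 104.88 kPa.
σ'_f = 104.88 ≤ σ'_p = 157 kPa, so the clay remains overconsolidated and only the recompression index applies:
S_c = C_r·H/(1+e₀)·log₁₀(σ'_f/σ'_0) = 0.074×5.7/2.02×log₁₀(104.88/58.462)
    = 0.20881 × 0.25382 = 0.053 m

S_c ≈ 53 mm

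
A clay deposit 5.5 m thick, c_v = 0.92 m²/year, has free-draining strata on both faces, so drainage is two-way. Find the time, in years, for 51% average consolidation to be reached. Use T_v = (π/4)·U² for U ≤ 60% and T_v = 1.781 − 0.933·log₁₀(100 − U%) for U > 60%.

Drainage path length: H_d = H/2 = 2.75 m (double drainage).
U ≤ 60%: T_v = (π/4)·U² = (π/4)×0.51² = 0.20428.
t = T_v·H_d²/c_v = 0.20428×2.75²/0.92 = 1.679 years.

t ≈ 1.68 years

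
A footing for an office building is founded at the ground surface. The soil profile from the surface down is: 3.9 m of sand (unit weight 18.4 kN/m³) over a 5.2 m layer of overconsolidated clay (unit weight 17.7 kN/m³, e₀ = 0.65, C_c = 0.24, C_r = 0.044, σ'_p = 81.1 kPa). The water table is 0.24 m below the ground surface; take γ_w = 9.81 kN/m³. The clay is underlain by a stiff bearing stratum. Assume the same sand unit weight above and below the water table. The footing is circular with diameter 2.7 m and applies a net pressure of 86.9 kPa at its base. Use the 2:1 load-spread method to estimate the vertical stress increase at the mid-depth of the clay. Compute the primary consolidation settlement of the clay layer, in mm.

S_c ≈ 7.51 mm

Mid-depth of clay below the ground surface: z = 3.9 + 5.2/2 = 6.5 m.
Total vertical stress at mid-clay: σ_v = 18.4×3.9 + 17.7×2.6 = 117.78 kPa.
Pore pressure: u = 9.81×(6.5 − 0.24) = 61.411 kPa.
Initial effective stress: σ'_0 = σ_v − u = 117.78 − 61.411 = 56.369 kPa.
Stress increase at mid-clay by the 2:1 spreading method:
Δσ ≈ qD²/(D+z)² = 86.9×2.7²/(2.7+6.5)² = 7.4847 kPa
Final effective stress: σ'_f = 56.369 + 7.4847 = 63.854 kPa.
σ'_f = 63.854 ≤ σ'_p = 81.1 kPa, so the clay remains overconsolidated and only the recompression index applies:
S_c = C_r·H/(1+e₀)·log₁₀(σ'_f/σ'_0) = 0.044×5.2/1.65×log₁₀(63.854/56.369)
    = 0.13867 × 0.054148 = 0.007508 m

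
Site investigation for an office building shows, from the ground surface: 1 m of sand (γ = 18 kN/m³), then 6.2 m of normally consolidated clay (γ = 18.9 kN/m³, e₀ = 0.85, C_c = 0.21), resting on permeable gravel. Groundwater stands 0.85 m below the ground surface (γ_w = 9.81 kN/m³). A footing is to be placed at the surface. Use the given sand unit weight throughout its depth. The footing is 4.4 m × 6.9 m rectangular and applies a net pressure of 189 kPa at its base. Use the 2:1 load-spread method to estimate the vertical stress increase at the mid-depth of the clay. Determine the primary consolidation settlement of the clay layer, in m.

Mid-depth of clay below the ground surface: z = 1 + 6.2/2 = 4.1 m.
Total vertical stress at mid-clay: σ_v = 18×1 + 18.9×3.1 = 76.59 kPa.
Pore pressure: u = 9.81×(4.1 − 0.85) = 31.883 kPa.
Initial effective stress: σ'_0 = σ_v − u = 76.59 − 31.883 = 44.707 kPa.
Stress increase at mid-clay by the 2:1 spreading method:
Δσ = qBL/((B+z)(L+z)) = 189×4.4×6.9/((4.4+4.1)(6.9+4.1)) = 61.369 kPa
Final effective stress: σ'_f = σ'_0 + Δσ = 44.707 + 61.369 = 106.08 kPa.
Normally consolidated clay, so the full stress increment lies on the virgin compression line:
S_c = C_c·H/(1+e₀)·log₁₀(σ'_f/σ'_0) = 0.21×6.2/(1+0.85)×log₁₀(106.08/44.707)
    = 0.70378 × 0.37526 = 0.2641 m

S_c ≈ 0.264 m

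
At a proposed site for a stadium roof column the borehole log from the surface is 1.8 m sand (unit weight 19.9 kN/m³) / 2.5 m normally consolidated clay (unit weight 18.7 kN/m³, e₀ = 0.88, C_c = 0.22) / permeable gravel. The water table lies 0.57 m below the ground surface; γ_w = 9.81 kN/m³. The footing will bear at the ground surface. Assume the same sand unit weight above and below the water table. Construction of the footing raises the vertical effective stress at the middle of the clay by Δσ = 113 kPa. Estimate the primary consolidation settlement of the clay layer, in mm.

S_c ≈ 184 mm

Mid-depth of clay below the ground surface: z = 1.8 + 2.5/2 = 3.05 m.
Total vertical stress at mid-clay: σ_v = 19.9×1.8 + 18.7×1.25 = 59.195 kPa.
Pore pressure: u = 9.81×(3.05 − 0.57) = 24.329 kPa.
Initial effective stress: σ'_0 = σ_v − u = 59.195 − 24.329 = 34.866 kPa.
Final effective stress: σ'_f = σ'_0 + Δσ = 34.866 + 113 = 147.87 kPa.
Normally consolidated clay, so the full stress increment lies on the virgin compression line:
S_c = C_c·H/(1+e₀)·log₁₀(σ'_f/σ'_0) = 0.22×2.5/(1+0.88)×log₁₀(147.87/34.866)
    = 0.29255 × 0.62748 = 0.1836 m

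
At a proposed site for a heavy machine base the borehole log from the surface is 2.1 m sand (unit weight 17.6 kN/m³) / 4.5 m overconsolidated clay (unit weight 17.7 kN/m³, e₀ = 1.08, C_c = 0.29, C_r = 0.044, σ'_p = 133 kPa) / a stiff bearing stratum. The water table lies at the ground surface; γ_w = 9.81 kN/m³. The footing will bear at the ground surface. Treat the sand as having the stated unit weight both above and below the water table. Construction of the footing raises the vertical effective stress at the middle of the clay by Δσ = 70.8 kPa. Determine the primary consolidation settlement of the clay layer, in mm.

Mid-depth of clay below the ground surface: z = 2.1 + 4.5/2 = 4.35 m.
Total vertical stress at mid-clay: σ_v = 17.6×2.1 + 17.7×2.25 = 76.785 kPa.
Pore pressure: u = 9.81×(4.35 − 0) = 42.673 kPa.
Initial effective stress: σ'_0 = σ_v − u = 76.785 − 42.673 = 34.112 kPa.
Final effective stress: σ'_f = 34.112 + 70.8 = 104.91 kPa.
σ'_f = 104.91 ≤ σ'_p = 133 kPa, so the clay remains overconsolidated and only the recompression index applies:
S_c = C_r·H/(1+e₀)·log₁₀(σ'_f/σ'_0) = 0.044×4.5/2.08×log₁₀(104.91/34.112)
    = 0.095194 × 0.48791 = 0.04645 m

S_c ≈ 46.4 mm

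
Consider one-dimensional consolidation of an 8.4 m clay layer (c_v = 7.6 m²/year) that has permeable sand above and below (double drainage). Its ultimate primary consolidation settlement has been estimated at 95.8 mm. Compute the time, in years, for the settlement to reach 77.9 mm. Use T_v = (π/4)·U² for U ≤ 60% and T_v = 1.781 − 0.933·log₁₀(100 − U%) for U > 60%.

Drainage path length: H_d = H/2 = 4.2 m (double drainage).
U = S(t)/S_ult = 77.9/95.8 = 0.8132.
U > 60%: T_v = 1.781 − 0.933·log₁₀(100 − 81.315) = 0.5947.
t = T_v·H_d²/c_v = 0.5947×4.2²/7.6 = 1.38 years.

t ≈ 1.38 years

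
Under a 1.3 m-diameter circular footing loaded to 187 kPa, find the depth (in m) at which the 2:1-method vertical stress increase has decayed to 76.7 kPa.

z ≈ 0.73 m

2:1 spreading — at depth z the loaded area has grown by z in each plan dimension:
qD²/(D+z)² = Δσ_z ⇒ z = D(√(q/Δσ_z) − 1) = 1.3×(√(187/76.7) − 1) = 0.7299 m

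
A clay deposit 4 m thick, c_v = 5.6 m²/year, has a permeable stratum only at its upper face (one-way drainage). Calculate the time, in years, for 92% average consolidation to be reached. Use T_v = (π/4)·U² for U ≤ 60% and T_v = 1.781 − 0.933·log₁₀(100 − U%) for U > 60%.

t ≈ 2.68 years

Drainage path length: H_d = H = 4 m (single drainage).
U > 60%: T_v = 1.781 − 0.933·log₁₀(100 − 92) = 0.93842.
t = T_v·H_d²/c_v = 0.93842×4²/5.6 = 2.681 years.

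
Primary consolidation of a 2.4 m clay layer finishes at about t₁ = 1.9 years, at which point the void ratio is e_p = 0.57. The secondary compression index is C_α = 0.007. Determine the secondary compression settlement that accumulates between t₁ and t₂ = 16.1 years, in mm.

Secondary compression: S_s = C_α·H/(1+e_p)·log₁₀(t₂/t₁)
S_s = 0.007×2.4/(1+0.57)×log₁₀(16.1/1.9)
    = 0.0107 × 0.9281 = 0.009931 m

S_s ≈ 9.93 mm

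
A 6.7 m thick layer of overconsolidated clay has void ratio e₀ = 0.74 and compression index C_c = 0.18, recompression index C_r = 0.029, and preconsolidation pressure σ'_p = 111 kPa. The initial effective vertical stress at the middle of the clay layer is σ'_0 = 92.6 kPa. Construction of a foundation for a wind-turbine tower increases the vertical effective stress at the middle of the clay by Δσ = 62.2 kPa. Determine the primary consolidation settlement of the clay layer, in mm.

Final effective stress: σ'_f = 92.6 + 62.2 = 154.8 kPa.
σ'_f = 154.8 > σ'_p = 111 kPa, so the stress path crosses the preconsolidation pressure — recompression up to σ'_p, then virgin compression beyond:
S_c = H/(1+e₀)·[C_r·log₁₀(σ'_p/σ'_0) + C_c·log₁₀(σ'_f/σ'_p)]
    = 6.7/1.74 × [0.029×log₁₀(111/92.6) + 0.18×log₁₀(154.8/111)]
    = 3.8506 × [0.0022826 + 0.026001] = 0.1089 m

S_c ≈ 109 mm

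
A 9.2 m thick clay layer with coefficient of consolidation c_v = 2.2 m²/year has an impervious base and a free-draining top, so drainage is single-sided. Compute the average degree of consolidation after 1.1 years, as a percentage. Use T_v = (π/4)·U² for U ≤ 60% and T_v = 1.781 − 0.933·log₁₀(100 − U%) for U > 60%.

U ≈ 19.1 %

Drainage path length: H_d = H = 9.2 m (single drainage).
T_v = c_v·t/H_d² = 2.2×1.1/9.2² = 0.028592.
T_v = 0.028592 corresponds to the U ≤ 60% branch:
U = √(4T_v/π) = 0.1908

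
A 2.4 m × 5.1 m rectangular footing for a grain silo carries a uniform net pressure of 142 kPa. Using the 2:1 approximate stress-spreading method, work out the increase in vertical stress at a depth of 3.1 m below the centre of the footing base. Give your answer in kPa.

By the 2:1 method the load spreads at 1 horizontal : 2 vertical, so at depth z the loaded area has grown by z in each plan dimension:
Δσ = qBL/((B+z)(L+z)) = 142×2.4×5.1/((2.4+3.1)(5.1+3.1)) = 38.538 kPa

Δσ_z ≈ 38.5 kPa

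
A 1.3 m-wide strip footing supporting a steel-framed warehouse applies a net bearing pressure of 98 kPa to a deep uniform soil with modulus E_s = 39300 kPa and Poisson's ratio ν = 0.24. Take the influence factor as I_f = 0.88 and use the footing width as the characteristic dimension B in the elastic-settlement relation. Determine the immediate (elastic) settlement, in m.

S_e ≈ 0.00269 m

Immediate (elastic) settlement: S_e = q·B·(1−ν²)/E_s · I_f.
S_e = 98 × 1.3 × (1 − 0.24²) / 39300 × 0.88
    = 98 × 1.3 × 0.9424 / 39300 × 0.88
    = 0.002688 m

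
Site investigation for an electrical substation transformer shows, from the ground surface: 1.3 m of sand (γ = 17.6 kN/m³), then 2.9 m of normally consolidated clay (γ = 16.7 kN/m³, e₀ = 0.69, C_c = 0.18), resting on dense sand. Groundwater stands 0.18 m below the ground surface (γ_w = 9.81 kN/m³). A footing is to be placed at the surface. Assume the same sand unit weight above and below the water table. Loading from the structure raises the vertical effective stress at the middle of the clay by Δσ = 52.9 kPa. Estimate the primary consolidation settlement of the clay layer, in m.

S_c ≈ 0.165 m

Mid-depth of clay below the ground surface: z = 1.3 + 2.9/2 = 2.75 m.
Total vertical stress at mid-clay: σ_v = 17.6×1.3 + 16.7×1.45 = 47.095 kPa.
Pore pressure: u = 9.81×(2.75 − 0.18) = 25.212 kPa.
Initial effective stress: σ'_0 = σ_v − u = 47.095 − 25.212 = 21.883 kPa.
Final effective stress: σ'_f = σ'_0 + Δσ = 21.883 + 52.9 = 74.783 kPa.
Normally consolidated clay, so the full stress increment lies on the virgin compression line:
S_c = C_c·H/(1+e₀)·log₁₀(σ'_f/σ'_0) = 0.18×2.9/(1+0.69)×log₁₀(74.783/21.883)
    = 0.30888 × 0.5337 = 0.1648 m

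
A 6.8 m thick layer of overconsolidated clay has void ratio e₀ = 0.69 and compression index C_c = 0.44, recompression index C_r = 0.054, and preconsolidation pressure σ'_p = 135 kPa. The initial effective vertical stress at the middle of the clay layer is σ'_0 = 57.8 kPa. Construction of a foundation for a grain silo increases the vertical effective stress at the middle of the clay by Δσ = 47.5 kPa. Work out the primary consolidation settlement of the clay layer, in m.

Final effective stress: σ'_f = 57.8 + 47.5 = 105.3 kPa.
σ'_f = 105.3 ≤ σ'_p = 135 kPa, so the clay remains overconsolidated and only the recompression index applies:
S_c = C_r·H/(1+e₀)·log₁₀(σ'_f/σ'_0) = 0.054×6.8/1.69×log₁₀(105.3/57.8)
    = 0.21728 × 0.2605 = 0.0566 m

S_c ≈ 0.0566 m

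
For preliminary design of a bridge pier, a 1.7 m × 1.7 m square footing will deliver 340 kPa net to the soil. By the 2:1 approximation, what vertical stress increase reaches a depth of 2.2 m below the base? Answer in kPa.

By the 2:1 method the load spreads at 1 horizontal : 2 vertical, so at depth z the loaded area has grown by z in each plan dimension:
Δσ = qBL/((B+z)(L+z)) = 340×1.7×1.7/((1.7+2.2)(1.7+2.2)) = 64.602 kPa

Δσ_z ≈ 64.6 kPa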